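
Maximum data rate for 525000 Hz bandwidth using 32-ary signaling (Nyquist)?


Rate = 2 * B * log2(M) = 2 * 525000 * 5.0 = 5250000.0

5250000.0 bps


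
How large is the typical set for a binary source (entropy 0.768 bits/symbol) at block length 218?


log2|A_typical| = nH = 218 * 0.768 = 167.424, so |A_typical| ~ 2^167.424 = 2.510e+50

2.510e+50


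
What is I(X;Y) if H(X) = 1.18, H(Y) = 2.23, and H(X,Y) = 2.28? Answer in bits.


I(X;Y) = H(X) + H(Y) - H(X,Y) = 1.18 + 2.23 - 2.28 = 1.13

1.13 bits


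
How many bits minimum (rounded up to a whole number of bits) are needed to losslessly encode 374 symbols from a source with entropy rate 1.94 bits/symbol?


Minimum bits >= n * H = 374 * 1.94 = 725.56, rounded up to a whole number of bits = 726

726 bits


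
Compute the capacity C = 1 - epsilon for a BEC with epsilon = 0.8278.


C = 1 - epsilon = 1 - 0.8278 = 0.1722

0.1722 bits


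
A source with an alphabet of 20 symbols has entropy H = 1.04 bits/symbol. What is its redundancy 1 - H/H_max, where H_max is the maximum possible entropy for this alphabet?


H_max = log2(K) = log2(20) = 4.3219 bits/symbol. Redundancy = 1 - H/H_max = 1 - 1.04/4.3219 = 1 - 0.2406 = 0.7594

0.7594


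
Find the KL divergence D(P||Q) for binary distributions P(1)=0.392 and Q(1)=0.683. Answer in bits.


KL = p*log2(p/q) + (1-p)*log2((1-p)/(1-q)) = 0.392*log2(0.392/0.683) + 0.608*log2(0.608/0.317) = 0.2573

0.2573 bits


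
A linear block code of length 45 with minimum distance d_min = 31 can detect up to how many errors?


Detection capability = d_min - 1 = 31 - 1 = 30

30 errors


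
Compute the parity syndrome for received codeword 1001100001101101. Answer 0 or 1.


Syndrome = XOR of all bits = 1 XOR 0 XOR 0 XOR 1 XOR 1 XOR 0 XOR 0 XOR 0 XOR 0 XOR 1 XOR 1 XOR 0 XOR 1 XOR 1 XOR 0 XOR 1 = 0

0


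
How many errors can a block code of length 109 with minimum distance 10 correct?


Correction capability = floor((d-1)/2) = floor((10-1)/2) = 4

4 errors


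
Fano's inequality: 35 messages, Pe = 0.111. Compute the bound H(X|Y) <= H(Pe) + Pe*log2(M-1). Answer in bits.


H(Pe) = -Pe*log2(Pe) - (1-Pe)*log2(1-Pe) = -0.111*log2(0.111) - 0.889*log2(0.889) = 0.352022 + 0.150903 = 0.5029. Pe*log2(M-1) = 0.111*log2(34) = 0.564708. Bound = H(Pe) + Pe*log2(M-1) = 0.352022 + 0.150903 + 0.564708 = 1.0676

1.0676 bits


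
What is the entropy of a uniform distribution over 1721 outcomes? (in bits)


H = log2(n) = log2(1721) = 10.749

10.749 bits


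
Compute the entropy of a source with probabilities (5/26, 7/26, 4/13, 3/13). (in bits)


H = -sum(p_i * log2(p_i)). Terms: -(5/26)*log2(5/26) = 0.457406; -(7/26)*log2(7/26) = 0.509677; -(4/13)*log2(4/13) = 0.523212; -(3/13)*log2(3/13) = 0.488187. H = 0.457406 + 0.509677 + 0.523212 + 0.488187 = 1.9785

1.9785 bits


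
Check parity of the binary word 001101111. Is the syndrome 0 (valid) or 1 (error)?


Syndrome = XOR of all bits = 0 XOR 0 XOR 1 XOR 1 XOR 0 XOR 1 XOR 1 XOR 1 XOR 1 = 0

0


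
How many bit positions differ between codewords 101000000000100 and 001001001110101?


Count differing positions: ^ . . . . ^ . . ^ ^ ^ . . . ^ = 6 differences

6


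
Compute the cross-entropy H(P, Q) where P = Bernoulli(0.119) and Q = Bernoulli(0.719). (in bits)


H(P,Q) = -p*log2(q) - (1-p)*log2(1-q). -0.119*log2(0.719) = 0.056636; -0.881*log2(0.281) = 1.613426. H(P,Q) = 0.056636 + 1.613426 = 1.6701

1.6701 bits


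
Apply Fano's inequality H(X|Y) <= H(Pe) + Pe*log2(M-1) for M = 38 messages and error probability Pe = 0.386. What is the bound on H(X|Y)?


H(Pe) = -Pe*log2(Pe) - (1-Pe)*log2(1-Pe) = -0.386*log2(0.386) - 0.614*log2(0.614) = 0.530104 + 0.432065 = 0.9622. Pe*log2(M-1) = 0.386*log2(37) = 2.010849. Bound = H(Pe) + Pe*log2(M-1) = 0.530104 + 0.432065 + 2.010849 = 2.973

2.973 bits


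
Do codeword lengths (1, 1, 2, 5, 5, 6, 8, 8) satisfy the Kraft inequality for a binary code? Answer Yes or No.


Kraft sum = sum(2^(-l_i)) = 1.3359, need <= 1. Result: violated (a binary prefix-free code with these lengths cannot exist)

No


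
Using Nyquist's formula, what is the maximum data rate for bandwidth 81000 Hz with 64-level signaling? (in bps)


Rate = 2 * B * log2(M) = 2 * 81000 * 6.0 = 972000.0

972000.0 bps


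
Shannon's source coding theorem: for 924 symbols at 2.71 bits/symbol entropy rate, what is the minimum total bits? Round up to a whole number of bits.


Minimum bits >= n * H = 924 * 2.71 = 2504.04, rounded up to a whole number of bits = 2505

2505 bits


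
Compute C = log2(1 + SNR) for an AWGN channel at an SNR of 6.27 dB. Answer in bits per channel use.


SNR_linear = 10^(6.27/10) = 4.2364; C = log2(1 + SNR_linear) = log2(1 + 4.2364) = 2.3886

2.3886 bits/channel use


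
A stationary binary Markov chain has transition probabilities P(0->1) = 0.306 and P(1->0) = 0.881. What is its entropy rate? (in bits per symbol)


Stationary distribution: pi_0 = p10/(p01+p10) = 0.7422, pi_1 = 0.2578. Entropy rate H' = pi_0*H(p01) + pi_1*H(p10) = 0.7422*0.8885 + 0.2578*0.5265 = 0.7952

0.7952 bits/symbol


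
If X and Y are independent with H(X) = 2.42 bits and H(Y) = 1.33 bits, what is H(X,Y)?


For independent variables, H(X,Y) = H(X) + H(Y) = 2.42 + 1.33 = 3.75

3.75 bits


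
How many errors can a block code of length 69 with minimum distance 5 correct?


Correction capability = floor((d-1)/2) = floor((5-1)/2) = 2

2 errors


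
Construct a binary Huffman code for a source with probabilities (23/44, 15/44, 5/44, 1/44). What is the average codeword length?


Huffman construction (repeatedly merge the two least-probable nodes; each merge adds 1 bit to every symbol beneath it): 1/44 + 5/44 = 3/22; 3/22 + 15/44 = 21/44; 21/44 + 23/44 = 1. Resulting codeword lengths (in the order the probabilities were given): (1, 2, 3, 3). L_avg = sum(p_i * l_i) = 23/44*1 + 15/44*2 + 5/44*3 + 1/44*3 = 71/44 = 1.6136

1.6136 bits


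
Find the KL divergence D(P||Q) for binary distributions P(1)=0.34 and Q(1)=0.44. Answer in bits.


KL = p*log2(p/q) + (1-p)*log2((1-p)/(1-q)) = 0.34*log2(0.34/0.44) + 0.66*log2(0.66/0.56) = 0.03

0.03 bits


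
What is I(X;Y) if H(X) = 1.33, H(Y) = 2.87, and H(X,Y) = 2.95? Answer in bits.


I(X;Y) = H(X) + H(Y) - H(X,Y) = 1.33 + 2.87 - 2.95 = 1.25

1.25 bits


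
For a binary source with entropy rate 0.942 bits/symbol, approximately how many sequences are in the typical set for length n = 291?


log2|A_typical| = nH = 291 * 0.942 = 274.122, so |A_typical| ~ 2^274.122 = 3.303e+82

3.303e+82


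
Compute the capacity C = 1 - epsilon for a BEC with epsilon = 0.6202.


C = 1 - epsilon = 1 - 0.6202 = 0.3798

0.3798 bits


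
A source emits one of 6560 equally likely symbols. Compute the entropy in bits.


H = log2(n) = log2(6560) = 12.6795

12.6795 bits


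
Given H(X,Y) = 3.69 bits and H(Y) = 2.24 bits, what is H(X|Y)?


H(X|Y) = H(X,Y) - H(Y) = 3.69 - 2.24 = 1.45

1.45 bits


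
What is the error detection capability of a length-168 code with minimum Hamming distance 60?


Detection capability = d_min - 1 = 60 - 1 = 59

59 errors


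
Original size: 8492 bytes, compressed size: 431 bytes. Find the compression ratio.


Ratio = original / compressed = 8492 / 431 = 19.703

19.703


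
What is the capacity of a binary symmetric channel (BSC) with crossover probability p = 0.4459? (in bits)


H(p) = -p*log2(p) - (1-p)*log2(1-p) = -0.4459*log2(0.4459) - 0.5541*log2(0.5541) = 0.519566 + 0.471972 = 0.9915. C = 1 - H(p) = 1 - 0.9915 = 0.0085

0.0085 bits


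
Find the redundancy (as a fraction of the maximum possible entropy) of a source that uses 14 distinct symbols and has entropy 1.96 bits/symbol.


H_max = log2(K) = log2(14) = 3.8074 bits/symbol. Redundancy = 1 - H/H_max = 1 - 1.96/3.8074 = 1 - 0.5148 = 0.4852

0.4852


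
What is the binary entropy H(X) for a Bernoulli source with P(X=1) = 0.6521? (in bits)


H = -p*log2(p) - (1-p)*log2(1-p). -0.6521*log2(0.6521) = 0.402238; -0.3479*log2(0.3479) = 0.529941. H = 0.402238 + 0.529941 = 0.9322

0.9322 bits


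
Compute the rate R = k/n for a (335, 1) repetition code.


Rate = k/n = 1/335

1/335


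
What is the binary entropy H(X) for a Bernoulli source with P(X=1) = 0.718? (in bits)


H = -p*log2(p) - (1-p)*log2(1-p). -0.718*log2(0.718) = 0.343164; -0.282*log2(0.282) = 0.514998. H = 0.343164 + 0.514998 = 0.8582

0.8582 bits


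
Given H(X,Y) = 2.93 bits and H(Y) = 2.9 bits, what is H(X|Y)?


H(X|Y) = H(X,Y) - H(Y) = 2.93 - 2.9 = 0.03

0.03 bits


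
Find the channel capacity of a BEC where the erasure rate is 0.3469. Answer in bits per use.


C = 1 - epsilon = 1 - 0.3469 = 0.6531

0.6531 bits


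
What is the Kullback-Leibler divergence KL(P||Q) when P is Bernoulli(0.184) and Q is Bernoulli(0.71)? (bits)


KL = p*log2(p/q) + (1-p)*log2((1-p)/(1-q)) = 0.184*log2(0.184/0.71) + 0.816*log2(0.816/0.29) = 0.8594

0.8594 bits


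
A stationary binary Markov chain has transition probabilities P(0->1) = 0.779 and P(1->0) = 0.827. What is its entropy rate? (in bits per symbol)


Stationary distribution: pi_0 = p10/(p01+p10) = 0.5149, pi_1 = 0.4851. Entropy rate H' = pi_0*H(p01) + pi_1*H(p10) = 0.5149*0.762 + 0.4851*0.6645 = 0.7147

0.7147 bits/symbol


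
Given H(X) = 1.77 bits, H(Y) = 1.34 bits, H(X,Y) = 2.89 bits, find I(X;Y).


I(X;Y) = H(X) + H(Y) - H(X,Y) = 1.77 + 1.34 - 2.89 = 0.22

0.22 bits


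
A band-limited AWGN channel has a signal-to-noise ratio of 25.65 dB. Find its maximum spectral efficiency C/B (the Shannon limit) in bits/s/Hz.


SNR_linear = 10^(25.65/10) = 367.2823; C/B = log2(1 + SNR_linear) = log2(1 + 367.2823) = 8.5247

8.5247 bits/s/Hz


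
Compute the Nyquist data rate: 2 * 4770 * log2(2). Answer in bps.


Rate = 2 * B * log2(M) = 2 * 4770 * 1.0 = 9540.0

9540.0 bps


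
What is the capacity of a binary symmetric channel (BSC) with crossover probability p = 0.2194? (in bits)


H(p) = -p*log2(p) - (1-p)*log2(1-p) = -0.2194*log2(0.2194) - 0.7806*log2(0.7806) = 0.480127 + 0.278943 = 0.7591. C = 1 - H(p) = 1 - 0.7591 = 0.2409

0.2409 bits


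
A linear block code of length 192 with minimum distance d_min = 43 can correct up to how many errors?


Correction capability = floor((d-1)/2) = floor((43-1)/2) = 21

21 errors


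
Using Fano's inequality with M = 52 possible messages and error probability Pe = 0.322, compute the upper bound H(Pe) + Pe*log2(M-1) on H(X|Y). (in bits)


H(Pe) = -Pe*log2(Pe) - (1-Pe)*log2(1-Pe) = -0.322*log2(0.322) - 0.678*log2(0.678) = 0.526427 + 0.380116 = 0.9065. Pe*log2(M-1) = 0.322*log2(51) = 1.826521. Bound = H(Pe) + Pe*log2(M-1) = 0.526427 + 0.380116 + 1.826521 = 2.7331

2.7331 bits


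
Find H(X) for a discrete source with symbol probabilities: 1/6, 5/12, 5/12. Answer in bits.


H = -sum(p_i * log2(p_i)). Terms: -(1/6)*log2(1/6) = 0.430827; -(5/12)*log2(5/12) = 0.526264; -(5/12)*log2(5/12) = 0.526264. H = 0.430827 + 0.526264 + 0.526264 = 1.4834

1.4834 bits


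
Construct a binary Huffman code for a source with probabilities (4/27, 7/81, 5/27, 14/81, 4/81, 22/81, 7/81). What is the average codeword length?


Huffman construction (repeatedly merge the two least-probable nodes; each merge adds 1 bit to every symbol beneath it): 4/81 + 7/81 = 11/81; 7/81 + 11/81 = 2/9; 4/27 + 14/81 = 26/81; 5/27 + 2/9 = 11/27; 22/81 + 26/81 = 16/27; 11/27 + 16/27 = 1. Resulting codeword lengths (in the order the probabilities were given): (3, 4, 2, 3, 4, 2, 3). L_avg = sum(p_i * l_i) = 4/27*3 + 7/81*4 + 5/27*2 + 14/81*3 + 4/81*4 + 22/81*2 + 7/81*3 = 217/81 = 2.679

2.679 bits


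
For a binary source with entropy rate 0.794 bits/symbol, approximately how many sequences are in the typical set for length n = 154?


log2|A_typical| = nH = 154 * 0.794 = 122.276, so |A_typical| ~ 2^122.276 = 6.438e+36

6.438e+36


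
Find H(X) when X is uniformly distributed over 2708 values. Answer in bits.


H = log2(n) = log2(2708) = 11.403

11.403 bits


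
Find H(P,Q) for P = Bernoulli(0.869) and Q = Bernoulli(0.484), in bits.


H(P,Q) = -p*log2(q) - (1-p)*log2(1-q). -0.869*log2(0.484) = 0.909774; -0.131*log2(0.516) = 0.125047. H(P,Q) = 0.909774 + 0.125047 = 1.0348

1.0348 bits


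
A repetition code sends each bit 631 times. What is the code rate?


Rate = k/n = 1/631

1/631


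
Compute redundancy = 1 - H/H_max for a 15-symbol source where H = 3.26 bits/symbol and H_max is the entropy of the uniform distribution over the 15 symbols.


H_max = log2(K) = log2(15) = 3.9069 bits/symbol. Redundancy = 1 - H/H_max = 1 - 3.26/3.9069 = 1 - 0.8344 = 0.1656

0.1656


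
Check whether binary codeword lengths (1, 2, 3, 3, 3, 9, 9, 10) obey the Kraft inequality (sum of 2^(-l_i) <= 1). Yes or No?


Kraft sum = sum(2^(-l_i)) = 1.1299, need <= 1. Result: violated (a binary prefix-free code with these lengths cannot exist)

No


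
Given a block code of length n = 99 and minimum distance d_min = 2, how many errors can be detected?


Detection capability = d_min - 1 = 2 - 1 = 1

1 errors


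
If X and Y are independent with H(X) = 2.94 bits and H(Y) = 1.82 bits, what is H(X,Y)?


For independent variables, H(X,Y) = H(X) + H(Y) = 2.94 + 1.82 = 4.76

4.76 bits


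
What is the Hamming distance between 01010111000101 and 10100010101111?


Count differing positions: ^ ^ ^ ^ . ^ . ^ ^ . ^ . ^ . = 9 differences

9


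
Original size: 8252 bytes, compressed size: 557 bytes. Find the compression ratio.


Ratio = original / compressed = 8252 / 557 = 14.8151

14.8151


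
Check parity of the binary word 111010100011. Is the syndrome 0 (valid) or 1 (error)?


Syndrome = XOR of all bits = 1 XOR 1 XOR 1 XOR 0 XOR 1 XOR 0 XOR 1 XOR 0 XOR 0 XOR 0 XOR 1 XOR 1 = 1

1


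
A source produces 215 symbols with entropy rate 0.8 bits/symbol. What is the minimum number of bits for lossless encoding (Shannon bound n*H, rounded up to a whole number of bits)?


Minimum bits >= n * H = 215 * 0.8 = 172.0, rounded up to a whole number of bits = 172

172 bits


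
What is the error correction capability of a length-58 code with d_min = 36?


Correction capability = floor((d-1)/2) = floor((36-1)/2) = 17

17 errors


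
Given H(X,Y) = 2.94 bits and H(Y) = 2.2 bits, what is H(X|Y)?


H(X|Y) = H(X,Y) - H(Y) = 2.94 - 2.2 = 0.74

0.74 bits


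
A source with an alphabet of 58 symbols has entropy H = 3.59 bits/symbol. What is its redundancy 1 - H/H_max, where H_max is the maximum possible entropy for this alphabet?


H_max = log2(K) = log2(58) = 5.858 bits/symbol. Redundancy = 1 - H/H_max = 1 - 3.59/5.858 = 1 - 0.6128 = 0.3872

0.3872


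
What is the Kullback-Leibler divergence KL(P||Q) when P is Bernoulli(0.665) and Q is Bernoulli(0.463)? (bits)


KL = p*log2(p/q) + (1-p)*log2((1-p)/(1-q)) = 0.665*log2(0.665/0.463) + 0.335*log2(0.335/0.537) = 0.1193

0.1193 bits


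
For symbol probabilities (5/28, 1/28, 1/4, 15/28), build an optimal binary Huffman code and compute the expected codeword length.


Huffman construction (repeatedly merge the two least-probable nodes; each merge adds 1 bit to every symbol beneath it): 1/28 + 5/28 = 3/14; 3/14 + 1/4 = 13/28; 13/28 + 15/28 = 1. Resulting codeword lengths (in the order the probabilities were given): (3, 3, 2, 1). L_avg = sum(p_i * l_i) = 5/28*3 + 1/28*3 + 1/4*2 + 15/28*1 = 47/28 = 1.6786

1.6786 bits


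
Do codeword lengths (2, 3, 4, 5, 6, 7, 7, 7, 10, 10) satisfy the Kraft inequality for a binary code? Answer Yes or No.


Kraft sum = sum(2^(-l_i)) = 0.5098, need <= 1. Result: satisfied (a binary prefix-free code with these lengths exists)

Yes


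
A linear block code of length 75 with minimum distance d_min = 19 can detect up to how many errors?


Detection capability = d_min - 1 = 19 - 1 = 18

18 errors


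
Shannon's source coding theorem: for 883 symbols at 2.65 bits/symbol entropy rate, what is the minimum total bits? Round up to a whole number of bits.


Minimum bits >= n * H = 883 * 2.65 = 2339.95, rounded up to a whole number of bits = 2340

2340 bits


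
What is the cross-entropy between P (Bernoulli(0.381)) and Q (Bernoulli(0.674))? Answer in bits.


H(P,Q) = -p*log2(q) - (1-p)*log2(1-q). -0.381*log2(0.674) = 0.216857; -0.619*log2(0.326) = 1.000958. H(P,Q) = 0.216857 + 1.000958 = 1.2178

1.2178 bits


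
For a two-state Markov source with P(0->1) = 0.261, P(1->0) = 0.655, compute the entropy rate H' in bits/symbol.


Stationary distribution: pi_0 = p10/(p01+p10) = 0.7151, pi_1 = 0.2849. Entropy rate H' = pi_0*H(p01) + pi_1*H(p10) = 0.7151*0.8283 + 0.2849*0.9295 = 0.8571

0.8571 bits/symbol


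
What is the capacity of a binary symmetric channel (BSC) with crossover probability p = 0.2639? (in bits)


H(p) = -p*log2(p) - (1-p)*log2(1-p) = -0.2639*log2(0.2639) - 0.7361*log2(0.7361) = 0.507199 + 0.325376 = 0.8326. C = 1 - H(p) = 1 - 0.8326 = 0.1674

0.1674 bits


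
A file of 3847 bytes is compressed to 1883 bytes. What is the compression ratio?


Ratio = original / compressed = 3847 / 1883 = 2.043

2.043


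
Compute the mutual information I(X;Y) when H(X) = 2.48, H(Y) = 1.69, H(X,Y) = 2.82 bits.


I(X;Y) = H(X) + H(Y) - H(X,Y) = 2.48 + 1.69 - 2.82 = 1.35

1.35 bits


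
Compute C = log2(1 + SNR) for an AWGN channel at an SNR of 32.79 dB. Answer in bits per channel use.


SNR_linear = 10^(32.79/10) = 1901.0783; C = log2(1 + SNR_linear) = log2(1 + 1901.0783) = 10.8934

10.8934 bits/channel use


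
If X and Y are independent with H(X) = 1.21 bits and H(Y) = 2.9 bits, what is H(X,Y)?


For independent variables, H(X,Y) = H(X) + H(Y) = 1.21 + 2.9 = 4.11

4.11 bits


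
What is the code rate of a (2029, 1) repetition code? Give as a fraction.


Rate = k/n = 1/2029

1/2029


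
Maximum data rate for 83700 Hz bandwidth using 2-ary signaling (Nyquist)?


Rate = 2 * B * log2(M) = 2 * 83700 * 1.0 = 167400.0

167400.0 bps


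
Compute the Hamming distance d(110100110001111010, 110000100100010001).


Count differing positions: . . . ^ . . . ^ . ^ . ^ ^ . ^ . ^ ^ = 8 differences

8


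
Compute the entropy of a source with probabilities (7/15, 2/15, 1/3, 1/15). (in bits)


H = -sum(p_i * log2(p_i)). Terms: -(7/15)*log2(7/15) = 0.513117; -(2/15)*log2(2/15) = 0.387585; -(1/3)*log2(1/3) = 0.528321; -(1/15)*log2(1/15) = 0.260459. H = 0.513117 + 0.387585 + 0.528321 + 0.260459 = 1.6895

1.6895 bits


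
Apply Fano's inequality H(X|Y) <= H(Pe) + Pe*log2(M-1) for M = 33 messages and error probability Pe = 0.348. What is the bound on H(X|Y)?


H(Pe) = -Pe*log2(Pe) - (1-Pe)*log2(1-Pe) = -0.348*log2(0.348) - 0.652*log2(0.652) = 0.529949 + 0.402321 = 0.9323. Pe*log2(M-1) = 0.348*log2(32) = 1.740000. Bound = H(Pe) + Pe*log2(M-1) = 0.529949 + 0.402321 + 1.740000 = 2.6723

2.6723 bits


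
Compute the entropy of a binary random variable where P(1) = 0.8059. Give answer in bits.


H = -p*log2(p) - (1-p)*log2(1-p). -0.8059*log2(0.8059) = 0.250899; -0.1941*log2(0.1941) = 0.459071. H = 0.250899 + 0.459071 = 0.71

0.71 bits


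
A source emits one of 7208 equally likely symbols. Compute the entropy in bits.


H = log2(n) = log2(7208) = 12.8154

12.8154 bits


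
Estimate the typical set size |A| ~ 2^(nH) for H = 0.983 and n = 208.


log2|A_typical| = nH = 208 * 0.983 = 204.464, so |A_typical| ~ 2^204.464 = 3.546e+61

3.546e+61


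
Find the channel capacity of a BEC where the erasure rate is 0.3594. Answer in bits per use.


C = 1 - epsilon = 1 - 0.3594 = 0.6406

0.6406 bits


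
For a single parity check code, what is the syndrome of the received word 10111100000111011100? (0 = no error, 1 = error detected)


Syndrome = XOR of all bits = 1 XOR 0 XOR 1 XOR 1 XOR 1 XOR 1 XOR 0 XOR 0 XOR 0 XOR 0 XOR 0 XOR 1 XOR 1 XOR 1 XOR 0 XOR 1 XOR 1 XOR 1 XOR 0 XOR 0 = 1

1


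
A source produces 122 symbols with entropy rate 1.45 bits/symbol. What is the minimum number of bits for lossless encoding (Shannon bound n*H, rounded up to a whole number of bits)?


Minimum bits >= n * H = 122 * 1.45 = 176.9, rounded up to a whole number of bits = 177

177 bits


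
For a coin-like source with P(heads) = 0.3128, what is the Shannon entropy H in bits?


H = -p*log2(p) - (1-p)*log2(1-p). -0.3128*log2(0.3128) = 0.524468; -0.6872*log2(0.6872) = 0.371911. H = 0.524468 + 0.371911 = 0.8964

0.8964 bits


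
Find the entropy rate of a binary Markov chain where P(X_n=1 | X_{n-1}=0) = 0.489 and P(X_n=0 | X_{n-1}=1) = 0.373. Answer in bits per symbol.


Stationary distribution: pi_0 = p10/(p01+p10) = 0.4327, pi_1 = 0.5673. Entropy rate H' = pi_0*H(p01) + pi_1*H(p10) = 0.4327*0.9997 + 0.5673*0.9529 = 0.9732

0.9732 bits/symbol


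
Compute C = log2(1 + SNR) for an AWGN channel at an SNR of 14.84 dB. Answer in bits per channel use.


SNR_linear = 10^(14.84/10) = 30.4789; C = log2(1 + SNR_linear) = log2(1 + 30.4789) = 4.9763

4.9763 bits/channel use


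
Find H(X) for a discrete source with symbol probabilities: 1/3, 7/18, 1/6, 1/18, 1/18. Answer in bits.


H = -sum(p_i * log2(p_i)). Terms: -(1/3)*log2(1/3) = 0.528321; -(7/18)*log2(7/18) = 0.529888; -(1/6)*log2(1/6) = 0.430827; -(1/18)*log2(1/18) = 0.231663; -(1/18)*log2(1/18) = 0.231663. H = 0.528321 + 0.529888 + 0.430827 + 0.231663 + 0.231663 = 1.9524

1.9524 bits


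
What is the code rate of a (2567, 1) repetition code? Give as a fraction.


Rate = k/n = 1/2567

1/2567


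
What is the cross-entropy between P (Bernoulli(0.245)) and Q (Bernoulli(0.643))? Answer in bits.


H(P,Q) = -p*log2(q) - (1-p)*log2(1-q). -0.245*log2(0.643) = 0.156092; -0.755*log2(0.357) = 1.121933. H(P,Q) = 0.156092 + 1.121933 = 1.278

1.278 bits


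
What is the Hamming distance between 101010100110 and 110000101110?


Count differing positions: . ^ ^ . ^ . . . ^ . . . = 4 differences

4


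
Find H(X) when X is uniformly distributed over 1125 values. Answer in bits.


H = log2(n) = log2(1125) = 10.1357

10.1357 bits


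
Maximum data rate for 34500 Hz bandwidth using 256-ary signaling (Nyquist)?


Rate = 2 * B * log2(M) = 2 * 34500 * 8.0 = 552000.0

552000.0 bps


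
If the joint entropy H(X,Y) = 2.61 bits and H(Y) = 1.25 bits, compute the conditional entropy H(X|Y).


H(X|Y) = H(X,Y) - H(Y) = 2.61 - 1.25 = 1.36

1.36 bits


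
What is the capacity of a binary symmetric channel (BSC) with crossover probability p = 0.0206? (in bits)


H(p) = -p*log2(p) - (1-p)*log2(1-p) = -0.0206*log2(0.0206) - 0.9794*log2(0.9794) = 0.115385 + 0.029411 = 0.1448. C = 1 - H(p) = 1 - 0.1448 = 0.8552

0.8552 bits


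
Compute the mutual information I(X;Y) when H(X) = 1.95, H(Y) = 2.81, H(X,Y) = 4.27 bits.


I(X;Y) = H(X) + H(Y) - H(X,Y) = 1.95 + 2.81 - 4.27 = 0.49

0.49 bits


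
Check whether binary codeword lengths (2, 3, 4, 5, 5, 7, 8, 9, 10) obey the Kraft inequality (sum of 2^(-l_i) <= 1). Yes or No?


Kraft sum = sum(2^(-l_i)) = 0.5146, need <= 1. Result: satisfied (a binary prefix-free code with these lengths exists)

Yes


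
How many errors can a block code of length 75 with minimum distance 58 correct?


Correction capability = floor((d-1)/2) = floor((58-1)/2) = 28

28 errors


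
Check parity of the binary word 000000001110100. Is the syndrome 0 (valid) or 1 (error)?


Syndrome = XOR of all bits = 0 XOR 0 XOR 0 XOR 0 XOR 0 XOR 0 XOR 0 XOR 0 XOR 1 XOR 1 XOR 1 XOR 0 XOR 1 XOR 0 XOR 0 = 0

0


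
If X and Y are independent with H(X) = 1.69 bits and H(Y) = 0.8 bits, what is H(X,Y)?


For independent variables, H(X,Y) = H(X) + H(Y) = 1.69 + 0.8 = 2.49

2.49 bits


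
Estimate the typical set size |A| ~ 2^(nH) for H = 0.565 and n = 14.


log2|A_typical| = nH = 14 * 0.565 = 7.91, so |A_typical| ~ 2^7.91 = 2.405e+02

2.405e+02


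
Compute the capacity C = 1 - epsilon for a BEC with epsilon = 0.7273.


C = 1 - epsilon = 1 - 0.7273 = 0.2727

0.2727 bits


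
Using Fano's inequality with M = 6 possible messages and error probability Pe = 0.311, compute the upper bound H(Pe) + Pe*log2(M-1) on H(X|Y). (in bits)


H(Pe) = -Pe*log2(Pe) - (1-Pe)*log2(1-Pe) = -0.311*log2(0.311) - 0.689*log2(0.689) = 0.524039 + 0.370285 = 0.8943. Pe*log2(M-1) = 0.311*log2(5) = 0.722120. Bound = H(Pe) + Pe*log2(M-1) = 0.524039 + 0.370285 + 0.722120 = 1.6164

1.6164 bits


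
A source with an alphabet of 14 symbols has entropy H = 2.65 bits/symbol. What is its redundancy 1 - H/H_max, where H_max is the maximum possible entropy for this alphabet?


H_max = log2(K) = log2(14) = 3.8074 bits/symbol. Redundancy = 1 - H/H_max = 1 - 2.65/3.8074 = 1 - 0.696 = 0.304

0.304


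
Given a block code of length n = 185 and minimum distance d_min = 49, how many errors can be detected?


Detection capability = d_min - 1 = 49 - 1 = 48

48 errors


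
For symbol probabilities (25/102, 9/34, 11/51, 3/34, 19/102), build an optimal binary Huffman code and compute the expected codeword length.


Huffman construction (repeatedly merge the two least-probable nodes; each merge adds 1 bit to every symbol beneath it): 3/34 + 19/102 = 14/51; 11/51 + 25/102 = 47/102; 9/34 + 14/51 = 55/102; 47/102 + 55/102 = 1. Resulting codeword lengths (in the order the probabilities were given): (2, 2, 2, 3, 3). L_avg = sum(p_i * l_i) = 25/102*2 + 9/34*2 + 11/51*2 + 3/34*3 + 19/102*3 = 116/51 = 2.2745

2.2745 bits


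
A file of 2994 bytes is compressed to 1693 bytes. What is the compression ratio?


Ratio = original / compressed = 2994 / 1693 = 1.7685

1.7685


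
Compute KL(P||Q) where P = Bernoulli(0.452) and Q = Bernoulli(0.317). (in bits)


KL = p*log2(p/q) + (1-p)*log2((1-p)/(1-q)) = 0.452*log2(0.452/0.317) + 0.548*log2(0.548/0.683) = 0.0572

0.0572 bits


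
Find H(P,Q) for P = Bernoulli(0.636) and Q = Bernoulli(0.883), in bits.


H(P,Q) = -p*log2(q) - (1-p)*log2(1-q). -0.636*log2(0.883) = 0.114171; -0.364*log2(0.117) = 1.126733. H(P,Q) = 0.114171 + 1.126733 = 1.2409

1.2409 bits


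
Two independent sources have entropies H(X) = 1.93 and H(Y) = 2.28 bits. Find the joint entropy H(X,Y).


For independent variables, H(X,Y) = H(X) + H(Y) = 1.93 + 2.28 = 4.21

4.21 bits


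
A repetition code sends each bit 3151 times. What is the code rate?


Rate = k/n = 1/3151

1/3151


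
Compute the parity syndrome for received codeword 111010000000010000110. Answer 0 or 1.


Syndrome = XOR of all bits = 1 XOR 1 XOR 1 XOR 0 XOR 1 XOR 0 XOR 0 XOR 0 XOR 0 XOR 0 XOR 0 XOR 0 XOR 0 XOR 1 XOR 0 XOR 0 XOR 0 XOR 0 XOR 1 XOR 1 XOR 0 = 1

1


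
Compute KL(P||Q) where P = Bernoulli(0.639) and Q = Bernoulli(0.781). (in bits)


KL = p*log2(p/q) + (1-p)*log2((1-p)/(1-q)) = 0.639*log2(0.639/0.781) + 0.361*log2(0.361/0.219) = 0.0753

0.0753 bits


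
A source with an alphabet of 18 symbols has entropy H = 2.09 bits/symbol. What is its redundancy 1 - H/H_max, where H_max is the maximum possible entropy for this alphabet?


H_max = log2(K) = log2(18) = 4.1699 bits/symbol. Redundancy = 1 - H/H_max = 1 - 2.09/4.1699 = 1 - 0.5012 = 0.4988

0.4988


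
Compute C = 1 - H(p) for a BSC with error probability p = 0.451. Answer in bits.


H(p) = -p*log2(p) - (1-p)*log2(1-p) = -0.451*log2(0.451) - 0.549*log2(0.549) = 0.518109 + 0.474952 = 0.9931. C = 1 - H(p) = 1 - 0.9931 = 0.0069

0.0069 bits


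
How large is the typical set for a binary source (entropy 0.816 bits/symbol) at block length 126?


log2|A_typical| = nH = 126 * 0.816 = 102.816, so |A_typical| ~ 2^102.816 = 8.927e+30

8.927e+30


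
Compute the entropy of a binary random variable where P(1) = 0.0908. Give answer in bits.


H = -p*log2(p) - (1-p)*log2(1-p). -0.0908*log2(0.0908) = 0.314274; -0.9092*log2(0.9092) = 0.124861. H = 0.314274 + 0.124861 = 0.4391

0.4391 bits


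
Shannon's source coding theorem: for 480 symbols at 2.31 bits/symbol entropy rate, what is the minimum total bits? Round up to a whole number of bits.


Minimum bits >= n * H = 480 * 2.31 = 1108.8, rounded up to a whole number of bits = 1109

1109 bits


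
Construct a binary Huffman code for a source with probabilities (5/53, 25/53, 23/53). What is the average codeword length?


Huffman construction (repeatedly merge the two least-probable nodes; each merge adds 1 bit to every symbol beneath it): 5/53 + 23/53 = 28/53; 25/53 + 28/53 = 1. Resulting codeword lengths (in the order the probabilities were given): (2, 1, 2). L_avg = sum(p_i * l_i) = 5/53*2 + 25/53*1 + 23/53*2 = 81/53 = 1.5283

1.5283 bits


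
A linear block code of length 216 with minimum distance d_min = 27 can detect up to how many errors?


Detection capability = d_min - 1 = 27 - 1 = 26

26 errors


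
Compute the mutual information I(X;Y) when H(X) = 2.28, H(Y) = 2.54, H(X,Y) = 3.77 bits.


I(X;Y) = H(X) + H(Y) - H(X,Y) = 2.28 + 2.54 - 3.77 = 1.05

1.05 bits


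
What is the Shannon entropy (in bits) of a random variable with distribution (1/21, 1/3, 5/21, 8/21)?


H = -sum(p_i * log2(p_i)). Terms: -(1/21)*log2(1/21) = 0.209158; -(1/3)*log2(1/3) = 0.528321; -(5/21)*log2(5/21) = 0.492950; -(8/21)*log2(8/21) = 0.530407. H = 0.209158 + 0.528321 + 0.492950 + 0.530407 = 1.7608

1.7608 bits


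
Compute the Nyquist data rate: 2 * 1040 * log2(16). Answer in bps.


Rate = 2 * B * log2(M) = 2 * 1040 * 4.0 = 8320.0

8320.0 bps


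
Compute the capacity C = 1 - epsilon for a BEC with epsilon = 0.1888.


C = 1 - epsilon = 1 - 0.1888 = 0.8112

0.8112 bits


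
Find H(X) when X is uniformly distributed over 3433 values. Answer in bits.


H = log2(n) = log2(3433) = 11.7453

11.7453 bits


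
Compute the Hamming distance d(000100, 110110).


Count differing positions: ^ ^ . . ^ . = 3 differences

3


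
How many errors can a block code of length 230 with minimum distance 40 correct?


Correction capability = floor((d-1)/2) = floor((40-1)/2) = 19

19 errors


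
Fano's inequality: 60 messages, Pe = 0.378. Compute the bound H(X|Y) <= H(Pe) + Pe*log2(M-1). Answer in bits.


H(Pe) = -Pe*log2(Pe) - (1-Pe)*log2(1-Pe) = -0.378*log2(0.378) - 0.622*log2(0.622) = 0.530539 + 0.426078 = 0.9566. Pe*log2(M-1) = 0.378*log2(59) = 2.223639. Bound = H(Pe) + Pe*log2(M-1) = 0.530539 + 0.426078 + 2.223639 = 3.1803

3.1803 bits


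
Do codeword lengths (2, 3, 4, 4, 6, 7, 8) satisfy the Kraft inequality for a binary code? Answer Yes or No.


Kraft sum = sum(2^(-l_i)) = 0.5273, need <= 1. Result: satisfied (a binary prefix-free code with these lengths exists)

Yes


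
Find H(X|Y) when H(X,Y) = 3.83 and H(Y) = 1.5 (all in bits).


H(X|Y) = H(X,Y) - H(Y) = 3.83 - 1.5 = 2.33

2.33 bits


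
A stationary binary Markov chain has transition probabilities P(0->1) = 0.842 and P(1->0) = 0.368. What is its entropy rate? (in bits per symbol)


Stationary distribution: pi_0 = p10/(p01+p10) = 0.3041, pi_1 = 0.6959. Entropy rate H' = pi_0*H(p01) + pi_1*H(p10) = 0.3041*0.6295 + 0.6959*0.9491 = 0.8519

0.8519 bits/symbol


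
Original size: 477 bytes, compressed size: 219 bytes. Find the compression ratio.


Ratio = original / compressed = 477 / 219 = 2.1781

2.1781


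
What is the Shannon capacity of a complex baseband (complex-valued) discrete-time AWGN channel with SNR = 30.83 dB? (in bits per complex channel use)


SNR_linear = 10^(30.83/10) = 1210.5981; C = log2(1 + SNR_linear) = log2(1 + 1210.5981) = 10.2427

10.2427 bits/channel use


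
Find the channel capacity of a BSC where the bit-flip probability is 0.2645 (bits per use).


H(p) = -p*log2(p) - (1-p)*log2(1-p) = -0.2645*log2(0.2645) - 0.7355*log2(0.7355) = 0.507486 + 0.325976 = 0.8335. C = 1 - H(p) = 1 - 0.8335 = 0.1665

0.1665 bits


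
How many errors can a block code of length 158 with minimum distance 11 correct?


Correction capability = floor((d-1)/2) = floor((11-1)/2) = 5

5 errors


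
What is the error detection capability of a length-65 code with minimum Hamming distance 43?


Detection capability = d_min - 1 = 43 - 1 = 42

42 errors


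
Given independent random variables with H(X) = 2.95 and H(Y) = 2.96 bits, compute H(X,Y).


For independent variables, H(X,Y) = H(X) + H(Y) = 2.95 + 2.96 = 5.91

5.91 bits


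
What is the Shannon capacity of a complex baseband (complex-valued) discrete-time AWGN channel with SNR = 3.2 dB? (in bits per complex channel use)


SNR_linear = 10^(3.2/10) = 2.0893; C = log2(1 + SNR_linear) = log2(1 + 2.0893) = 1.6273

1.6273 bits/channel use


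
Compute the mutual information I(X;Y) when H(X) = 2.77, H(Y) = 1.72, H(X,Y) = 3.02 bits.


I(X;Y) = H(X) + H(Y) - H(X,Y) = 2.77 + 1.72 - 3.02 = 1.47

1.47 bits


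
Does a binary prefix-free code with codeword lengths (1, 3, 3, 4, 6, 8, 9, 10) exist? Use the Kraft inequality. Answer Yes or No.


Kraft sum = sum(2^(-l_i)) = 0.835, need <= 1. Result: satisfied (a binary prefix-free code with these lengths exists)

Yes


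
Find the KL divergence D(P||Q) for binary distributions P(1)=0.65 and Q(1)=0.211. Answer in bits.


KL = p*log2(p/q) + (1-p)*log2((1-p)/(1-q)) = 0.65*log2(0.65/0.211) + 0.35*log2(0.35/0.789) = 0.6446

0.6446 bits


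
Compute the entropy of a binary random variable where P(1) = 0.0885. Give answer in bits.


H = -p*log2(p) - (1-p)*log2(1-p). -0.0885*log2(0.0885) = 0.309589; -0.9115*log2(0.9115) = 0.121854. H = 0.309589 + 0.121854 = 0.4314

0.4314 bits


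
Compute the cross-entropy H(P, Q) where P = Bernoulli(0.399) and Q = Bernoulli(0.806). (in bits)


H(P,Q) = -p*log2(q) - (1-p)*log2(1-q). -0.399*log2(0.806) = 0.124148; -0.601*log2(0.194) = 1.421889. H(P,Q) = 0.124148 + 1.421889 = 1.546

1.546 bits


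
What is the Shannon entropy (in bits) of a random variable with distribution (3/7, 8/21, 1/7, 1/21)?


H = -sum(p_i * log2(p_i)). Terms: -(3/7)*log2(3/7) = 0.523882; -(8/21)*log2(8/21) = 0.530407; -(1/7)*log2(1/7) = 0.401051; -(1/21)*log2(1/21) = 0.209158. H = 0.523882 + 0.530407 + 0.401051 + 0.209158 = 1.6645

1.6645 bits


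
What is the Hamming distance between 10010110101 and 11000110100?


Count differing positions: . ^ . ^ . . . . . . ^ = 3 differences

3


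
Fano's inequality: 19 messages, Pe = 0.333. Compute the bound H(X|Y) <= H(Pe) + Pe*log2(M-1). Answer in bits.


H(Pe) = -Pe*log2(Pe) - (1-Pe)*log2(1-Pe) = -0.333*log2(0.333) - 0.667*log2(0.667) = 0.528273 + 0.389689 = 0.918. Pe*log2(M-1) = 0.333*log2(18) = 1.388585. Bound = H(Pe) + Pe*log2(M-1) = 0.528273 + 0.389689 + 1.388585 = 2.3065

2.3065 bits


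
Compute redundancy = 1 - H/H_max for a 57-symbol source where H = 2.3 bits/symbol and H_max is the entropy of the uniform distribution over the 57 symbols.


H_max = log2(K) = log2(57) = 5.8329 bits/symbol. Redundancy = 1 - H/H_max = 1 - 2.3/5.8329 = 1 - 0.3943 = 0.6057

0.6057


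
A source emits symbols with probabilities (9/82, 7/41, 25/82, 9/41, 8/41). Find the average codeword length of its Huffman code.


Huffman construction (repeatedly merge the two least-probable nodes; each merge adds 1 bit to every symbol beneath it): 9/82 + 7/41 = 23/82; 8/41 + 9/41 = 17/41; 23/82 + 25/82 = 24/41; 17/41 + 24/41 = 1. Resulting codeword lengths (in the order the probabilities were given): (3, 3, 2, 2, 2). L_avg = sum(p_i * l_i) = 9/82*3 + 7/41*3 + 25/82*2 + 9/41*2 + 8/41*2 = 187/82 = 2.2805

2.2805 bits


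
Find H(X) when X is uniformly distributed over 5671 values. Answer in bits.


H = log2(n) = log2(5671) = 12.4694

12.4694 bits


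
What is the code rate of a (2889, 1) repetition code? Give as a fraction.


Rate = k/n = 1/2889

1/2889


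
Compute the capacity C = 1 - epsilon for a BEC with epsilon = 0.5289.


C = 1 - epsilon = 1 - 0.5289 = 0.4711

0.4711 bits


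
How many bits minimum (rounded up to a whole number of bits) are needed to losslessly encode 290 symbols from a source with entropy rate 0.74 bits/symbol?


Minimum bits >= n * H = 290 * 0.74 = 214.6, rounded up to a whole number of bits = 215

215 bits


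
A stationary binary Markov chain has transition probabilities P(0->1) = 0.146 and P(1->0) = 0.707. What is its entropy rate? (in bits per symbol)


Stationary distribution: pi_0 = p10/(p01+p10) = 0.8288, pi_1 = 0.1712. Entropy rate H' = pi_0*H(p01) + pi_1*H(p10) = 0.8288*0.5997 + 0.1712*0.8726 = 0.6464

0.6464 bits/symbol


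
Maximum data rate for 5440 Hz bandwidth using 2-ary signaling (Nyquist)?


Rate = 2 * B * log2(M) = 2 * 5440 * 1.0 = 10880.0

10880.0 bps


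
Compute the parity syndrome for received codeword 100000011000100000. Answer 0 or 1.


Syndrome = XOR of all bits = 1 XOR 0 XOR 0 XOR 0 XOR 0 XOR 0 XOR 0 XOR 1 XOR 1 XOR 0 XOR 0 XOR 0 XOR 1 XOR 0 XOR 0 XOR 0 XOR 0 XOR 0 = 0

0


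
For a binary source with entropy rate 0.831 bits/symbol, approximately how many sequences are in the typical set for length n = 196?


log2|A_typical| = nH = 196 * 0.831 = 162.876, so |A_typical| ~ 2^162.876 = 1.073e+49

1.073e+49


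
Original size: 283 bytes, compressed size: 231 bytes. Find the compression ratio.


Ratio = original / compressed = 283 / 231 = 1.2251

1.2251


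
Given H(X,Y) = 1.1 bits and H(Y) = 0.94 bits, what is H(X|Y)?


H(X|Y) = H(X,Y) - H(Y) = 1.1 - 0.94 = 0.16

0.16 bits


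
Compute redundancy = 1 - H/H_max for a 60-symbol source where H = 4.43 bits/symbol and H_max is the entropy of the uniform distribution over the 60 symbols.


H_max = log2(K) = log2(60) = 5.9069 bits/symbol. Redundancy = 1 - H/H_max = 1 - 4.43/5.9069 = 1 - 0.75 = 0.25

0.25


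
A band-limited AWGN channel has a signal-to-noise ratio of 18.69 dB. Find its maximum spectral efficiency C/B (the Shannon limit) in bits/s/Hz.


SNR_linear = 10^(18.69/10) = 73.9605; C/B = log2(1 + SNR_linear) = log2(1 + 73.9605) = 6.2281

6.2281 bits/s/Hz


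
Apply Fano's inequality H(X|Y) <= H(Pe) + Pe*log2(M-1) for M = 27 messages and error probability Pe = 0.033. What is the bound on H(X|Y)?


H(Pe) = -Pe*log2(Pe) - (1-Pe)*log2(1-Pe) = -0.033*log2(0.033) - 0.967*log2(0.967) = 0.162406 + 0.046815 = 0.2092. Pe*log2(M-1) = 0.033*log2(26) = 0.155115. Bound = H(Pe) + Pe*log2(M-1) = 0.162406 + 0.046815 + 0.155115 = 0.3643

0.3643 bits


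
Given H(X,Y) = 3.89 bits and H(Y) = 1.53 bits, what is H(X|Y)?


H(X|Y) = H(X,Y) - H(Y) = 3.89 - 1.53 = 2.36

2.36 bits


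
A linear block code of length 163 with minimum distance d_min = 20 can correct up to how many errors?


Correction capability = floor((d-1)/2) = floor((20-1)/2) = 9

9 errors


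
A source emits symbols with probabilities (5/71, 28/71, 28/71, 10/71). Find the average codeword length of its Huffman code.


Huffman construction (repeatedly merge the two least-probable nodes; each merge adds 1 bit to every symbol beneath it): 5/71 + 10/71 = 15/71; 15/71 + 28/71 = 43/71; 28/71 + 43/71 = 1. Resulting codeword lengths (in the order the probabilities were given): (3, 2, 1, 3). L_avg = sum(p_i * l_i) = 5/71*3 + 28/71*2 + 28/71*1 + 10/71*3 = 129/71 = 1.8169

1.8169 bits


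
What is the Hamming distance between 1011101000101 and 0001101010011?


Count differing positions: ^ . ^ . . . . . ^ . ^ ^ . = 5 differences

5


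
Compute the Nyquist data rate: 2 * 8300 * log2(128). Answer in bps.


Rate = 2 * B * log2(M) = 2 * 8300 * 7.0 = 116200.0

116200.0 bps


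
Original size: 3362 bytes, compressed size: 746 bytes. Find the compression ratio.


Ratio = original / compressed = 3362 / 746 = 4.5067

4.5067


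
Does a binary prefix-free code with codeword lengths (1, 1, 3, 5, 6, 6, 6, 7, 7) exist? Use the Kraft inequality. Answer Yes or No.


Kraft sum = sum(2^(-l_i)) = 1.2188, need <= 1. Result: violated (a binary prefix-free code with these lengths cannot exist)

No


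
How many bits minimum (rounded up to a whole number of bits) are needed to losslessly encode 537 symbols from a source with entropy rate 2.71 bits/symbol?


Minimum bits >= n * H = 537 * 2.71 = 1455.27, rounded up to a whole number of bits = 1456

1456 bits
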